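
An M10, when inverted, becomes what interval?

minor 6th

First reduce the compound major tenth to its simple form, a major third.
The rule of nine gives the new number: 9 − 3 = 6, so a third becomes a sixth.
The quality also flips — major becomes minor — giving a minor sixth.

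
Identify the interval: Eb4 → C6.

major thirteenth

E to C spans six letter names (E-F-G-A-B-C), plus an octave — that makes it a thirteenth of some quality.
The major thirteenth spans 21 semitones, and Eb4 to C6 is exactly 21 semitones — so this is a major thirteenth.
(Equivalently, a compound major sixth: a major sixth plus an octave.)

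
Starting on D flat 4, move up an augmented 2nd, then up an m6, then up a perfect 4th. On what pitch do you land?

F 5

Up an augmented second from Db4: E4 (3 semitones up).
E4 up a minor sixth → C5 (8 semitones).
C5 up a perfect fourth → F5 (5 semitones).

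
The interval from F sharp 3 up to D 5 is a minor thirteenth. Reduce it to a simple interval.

m6

Subtracting seven from the interval number removes an octave: 13 − 7 = 6.
So a minor thirteenth is an octave plus a minor sixth. The quality is unchanged.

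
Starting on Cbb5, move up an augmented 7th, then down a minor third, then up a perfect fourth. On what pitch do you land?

C6

An augmented seventh up from Cbb5 is Bb5.
A minor third down from Bb5 is G5.
Up a perfect fourth from G5: C6 (5 semitones up).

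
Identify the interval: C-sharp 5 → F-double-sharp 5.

C to F spans four letter names (C-D-E-F) — that makes it a fourth of some quality.
A perfect fourth would be 5 semitones; C#5 to F##5 is 6, one semitone wider, so the interval is augmented.

A4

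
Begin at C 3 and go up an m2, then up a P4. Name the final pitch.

G flat 3

A minor second up from C3 is Db3.
Up a perfect fourth from Db3: Gb3 (5 semitones up).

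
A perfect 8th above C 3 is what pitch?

C 4

The letter stays C (same as the start), shifted an octave up.
A perfect octave is 12 semitones; 12 semitones up from C3 gives C4.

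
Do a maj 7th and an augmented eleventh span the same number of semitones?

11 semitones (major seventh) vs 18 semitones (augmented eleventh): not equal.

No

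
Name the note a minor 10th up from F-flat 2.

A-double-flat 3

The tenth's letter: F up three letter names plus an octave → A.
A minor tenth is 15 semitones; 15 semitones up from Fb2 gives Abb3.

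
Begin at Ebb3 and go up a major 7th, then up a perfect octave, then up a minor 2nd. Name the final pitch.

Ebb3 up a major seventh → Db4 (11 semitones).
A perfect octave up from Db4 is Db5.
Up a minor second from Db5: Ebb5 (1 semitone up).

Ebb5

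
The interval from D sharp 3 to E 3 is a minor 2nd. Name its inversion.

The rule of nine gives the new number: 9 − 2 = 7, so a second becomes a seventh.
And minor becomes major under inversion, so we get a major seventh.

M7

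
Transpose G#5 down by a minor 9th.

The ninth's letter: G down two letter names plus an octave → F.
Moving 13 semitones down from G#5 (the size of a minor ninth) reaches F##4.

F##4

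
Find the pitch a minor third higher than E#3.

G#3

The third takes the letter from E up to G.
Moving 3 semitones up from E#3 (the size of a minor third) reaches G#3.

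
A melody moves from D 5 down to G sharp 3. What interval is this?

Descending from D5 to G#3 is the same interval as ascending G#3 to D5.
G to D spans five letter names (G-A-B-C-D), plus an octave, so the interval is some kind of twelfth.
The perfect twelfth is 19 semitones; here we have 18, one semitone narrower: diminished.
(Equivalently, a compound diminished fifth: a diminished fifth plus an octave.)

diminished twelfth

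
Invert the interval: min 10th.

M6

First reduce the compound minor tenth to its simple form, a minor third.
The rule of nine gives the new number: 9 − 3 = 6, so a third becomes a sixth.
The quality also flips — minor becomes major — giving a major sixth.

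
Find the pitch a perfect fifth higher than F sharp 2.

Five letter names up from F: C.
A perfect fifth is 7 semitones; 7 semitones up from F#2 gives C#3.

C sharp 3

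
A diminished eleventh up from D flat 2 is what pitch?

Counting four letter names plus an octave up from D lands on G.
A diminished eleventh spans 16 semitones, so from Db2 the target pitch is Gbb3.

G double-flat 3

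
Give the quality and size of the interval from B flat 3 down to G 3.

minor third

Descending from Bb3 to G3 is the same interval as ascending G3 to Bb3.
G to B spans three letter names (G-A-B): a third.
At 3 semitones, G3→Bb3 falls one short of a major third: minor.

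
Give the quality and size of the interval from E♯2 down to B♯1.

perfect 4th

Descending from E#2 to B#1 is the same interval as ascending B#1 to E#2.
B to E spans four letter names (B-C-D-E): a fourth.
Counting semitones, B#1→E#2 is 5, which is the perfect fourth.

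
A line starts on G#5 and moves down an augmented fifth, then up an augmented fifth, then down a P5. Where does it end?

C#5

An augmented fifth down from G#5 is C5.
C5 up an augmented fifth → G#5 (8 semitones).
G#5 down a perfect fifth → C#5 (7 semitones).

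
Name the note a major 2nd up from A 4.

The second takes the letter from A up to B.
Moving 2 semitones up from A4 (the size of a major second) reaches B4.

B 4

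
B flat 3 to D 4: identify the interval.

B to D spans three letter names (B-C-D) — that makes it a third of some quality.
Bb3 to D4 is 4 semitones, matching the major third exactly, so the quality is major.

major third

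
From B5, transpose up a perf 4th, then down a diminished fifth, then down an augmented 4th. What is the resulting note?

B5 up a perfect fourth → E6 (5 semitones).
A diminished fifth down from E6 is A#5.
An augmented fourth down from A#5 is E5.

E5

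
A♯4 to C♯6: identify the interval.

A to C spans three letter names (A-B-C), plus an octave, so the interval is some kind of tenth.
A major tenth would be 16 semitones, but A#4 to C#6 is 15 — one semitone narrower, making it a minor tenth.
(Equivalently, a compound minor third: a minor third plus an octave.)

minor tenth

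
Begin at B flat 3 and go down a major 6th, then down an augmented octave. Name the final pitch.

Down a major sixth from Bb3: Db3 (9 semitones down).
Db3 down an augmented octave → Dbb2 (13 semitones).

D double-flat 2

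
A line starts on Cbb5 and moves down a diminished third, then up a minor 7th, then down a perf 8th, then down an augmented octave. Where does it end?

Gbb3

Down a diminished third from Cbb5: Ab4 (2 semitones down).
A minor seventh up from Ab4 is Gb5.
A perfect octave down from Gb5 is Gb4.
An augmented octave down from Gb4 is Gbb3.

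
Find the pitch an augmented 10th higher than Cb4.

Counting three letter names plus an octave up from C lands on E.
An augmented tenth spans 17 semitones, so from Cb4 the target pitch is E5.

E5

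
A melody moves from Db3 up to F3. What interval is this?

M3

D to F spans three letter names (D-E-F): a third.
The major third spans 4 semitones, and Db3 to F3 is exactly 4 semitones — so this is a major third.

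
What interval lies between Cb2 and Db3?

C to D spans two letter names (C-D), plus an octave — that makes it a ninth of some quality.
The major ninth spans 14 semitones, and Cb2 to Db3 is exactly 14 semitones — so this is a major ninth.
(Equivalently, a compound major second: a major second plus an octave.)

major ninth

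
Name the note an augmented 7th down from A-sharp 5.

B-flat 4

Counting seven letter names down from A lands on B.
An augmented seventh is 12 semitones; 12 semitones down from A#5 gives Bb4.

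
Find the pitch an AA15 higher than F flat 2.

For a fifteenth the letter name doesn't change: still F, two octaves up.
A doubly augmented fifteenth is 26 semitones; 26 semitones up from Fb2 gives F#4.

F sharp 4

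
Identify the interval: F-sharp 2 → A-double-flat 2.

F to A spans three letter names (F-G-A) — that makes it a third of some quality.
A major third would be 4 semitones; F#2 to Abb2 is 1, three semitones narrower, so the interval is doubly diminished.

doubly diminished 3rd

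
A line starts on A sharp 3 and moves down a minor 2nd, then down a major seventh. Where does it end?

A#3 down a minor second → G##3 (1 semitone).
A major seventh down from G##3 is A#2.

A sharp 2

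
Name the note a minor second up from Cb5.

Two letter names up from C: D.
Moving 1 semitone up from Cb5 (the size of a minor second) reaches Dbb5.

Dbb5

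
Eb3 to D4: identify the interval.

major seventh

E to D spans seven letter names (E-F-G-A-B-C-D) — that makes it a seventh of some quality.
Eb3 to D4 is 11 semitones, matching the major seventh exactly, so the quality is major.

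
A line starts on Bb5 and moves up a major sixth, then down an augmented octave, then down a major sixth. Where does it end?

Bb5 up a major sixth → G6 (9 semitones).
An augmented octave down from G6 is Gb5.
Gb5 down a major sixth → Bbb4 (9 semitones).

Bbb4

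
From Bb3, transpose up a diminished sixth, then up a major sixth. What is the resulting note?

Ebb5

Bb3 up a diminished sixth → Gbb4 (7 semitones).
Up a major sixth from Gbb4: Ebb5 (9 semitones up).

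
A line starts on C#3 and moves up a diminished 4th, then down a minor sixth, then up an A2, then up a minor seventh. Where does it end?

A diminished fourth up from C#3 is F3.
Down a minor sixth from F3: A2 (8 semitones down).
A2 up an augmented second → B#2 (3 semitones).
B#2 up a minor seventh → A#3 (10 semitones).

A#3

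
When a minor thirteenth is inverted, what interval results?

M3

First reduce the compound minor thirteenth to its simple form, a minor sixth.
Interval numbers invert to sum to nine: 6 + 3 = 9, so a sixth inverts to a third.
And minor becomes major under inversion, so we get a major third.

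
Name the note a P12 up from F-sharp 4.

C-sharp 6

Counting five letter names plus an octave up from F lands on C.
Moving 19 semitones up from F#4 (the size of a perfect twelfth) reaches C#6.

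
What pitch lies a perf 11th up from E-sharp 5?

Four letters up from E (plus an octave) reaches A.
Moving 17 semitones up from E#5 (the size of a perfect eleventh) reaches A#6.

A-sharp 6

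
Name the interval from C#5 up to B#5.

major seventh

C to B spans seven letter names (C-D-E-F-G-A-B) — that makes it a seventh of some quality.
C#5 to B#5 is 11 semitones, matching the major seventh exactly, so the quality is major.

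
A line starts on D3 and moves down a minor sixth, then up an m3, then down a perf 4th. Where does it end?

D3 down a minor sixth → F#2 (8 semitones).
A minor third up from F#2 is A2.
A perfect fourth down from A2 is E2.

E2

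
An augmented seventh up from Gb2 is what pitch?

Seven letter names up from G: F.
An augmented seventh spans 12 semitones, so from Gb2 the target pitch is F#3.

F#3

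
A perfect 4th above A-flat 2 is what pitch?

D-flat 3

Four letter names up from A: D.
Moving 5 semitones up from Ab2 (the size of a perfect fourth) reaches Db3.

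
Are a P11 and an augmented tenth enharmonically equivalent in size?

A perfect eleventh spans 17 semitones, and an augmented tenth also spans 17 semitones — they're enharmonic.

Yes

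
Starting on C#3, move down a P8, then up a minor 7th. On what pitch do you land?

B2

A perfect octave down from C#3 is C#2.
C#2 up a minor seventh → B2 (10 semitones).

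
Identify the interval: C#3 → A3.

minor sixth

C to A spans six letter names (C-D-E-F-G-A) — that makes it a sixth of some quality.
A major sixth would be 9 semitones, but C#3 to A3 is 8 — one semitone narrower, making it a minor sixth.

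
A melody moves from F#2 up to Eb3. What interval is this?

diminished seventh

F to E spans seven letter names (F-G-A-B-C-D-E) — that makes it a seventh of some quality.
A major seventh would be 11 semitones; F#2 to Eb3 is 9, two semitones narrower, so the interval is diminished.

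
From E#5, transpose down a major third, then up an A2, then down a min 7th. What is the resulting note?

E##4

A major third down from E#5 is C#5.
An augmented second up from C#5 is D##5.
A minor seventh down from D##5 is E##4.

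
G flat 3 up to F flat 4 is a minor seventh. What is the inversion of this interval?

Interval numbers invert to sum to nine: 7 + 2 = 9, so a seventh inverts to a second.
The quality also flips — minor becomes major — giving a major second.

major second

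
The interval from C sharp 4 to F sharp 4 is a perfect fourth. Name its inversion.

Inverted interval numbers add to nine, so a fourth pairs with a fifth (4 + 5 = 9).
The quality also flips — perfect stays perfect — giving a perfect fifth.

P5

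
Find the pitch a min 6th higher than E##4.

The sixth takes the letter from E up to C.
A minor sixth spans 8 semitones, so from E##4 the target pitch is C##5.

C##5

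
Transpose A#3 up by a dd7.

Seven letter names up from A: G.
Moving 8 semitones up from A#3 (the size of a doubly diminished seventh) reaches Gb4.

Gb4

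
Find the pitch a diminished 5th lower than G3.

C#3

Counting five letter names down from G lands on C.
A diminished fifth spans 6 semitones, so from G3 the target pitch is C#3.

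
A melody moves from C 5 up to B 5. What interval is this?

C to B spans seven letter names (C-D-E-F-G-A-B): a seventh.
C5 to B5 is 11 semitones, matching the major seventh exactly, so the quality is major.

major 7th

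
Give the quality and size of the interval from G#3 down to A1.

Descending from G#3 to A1 is the same interval as ascending A1 to G#3.
A to G spans seven letter names (A-B-C-D-E-F-G), plus an octave — that makes it a fourteenth of some quality.
A1 to G#3 is 23 semitones, matching the major fourteenth exactly, so the quality is major.
(Equivalently, a compound major seventh: a major seventh plus an octave.)

major fourteenth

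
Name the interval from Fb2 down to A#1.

doubly diminished sixth

Descending from Fb2 to A#1 is the same interval as ascending A#1 to Fb2.
A to F spans six letter names (A-B-C-D-E-F), so the interval is some kind of sixth.
A major sixth would be 9 semitones; A#1 to Fb2 is 6, three semitones narrower, so the interval is doubly diminished.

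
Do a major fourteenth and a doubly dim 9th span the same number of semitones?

No

A major fourteenth spans 23 semitones; a doubly diminished ninth spans 11 semitones. They differ by 12.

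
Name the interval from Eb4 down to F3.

Descending from Eb4 to F3 is the same interval as ascending F3 to Eb4.
F to E spans seven letter names (F-G-A-B-C-D-E): a seventh.
A major seventh would be 11 semitones, but F3 to Eb4 is 10 — one semitone narrower, making it a minor seventh.

minor seventh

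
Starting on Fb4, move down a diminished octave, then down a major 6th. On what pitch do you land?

Fb4 down a diminished octave → F3 (11 semitones).
A major sixth down from F3 is Ab2.

Ab2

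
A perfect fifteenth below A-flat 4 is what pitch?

A-flat 2

For a fifteenth the letter name doesn't change: still A, two octaves down.
Moving 24 semitones down from Ab4 (the size of a perfect fifteenth) reaches Ab2.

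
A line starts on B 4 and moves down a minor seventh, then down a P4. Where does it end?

Down a minor seventh from B4: C#4 (10 semitones down).
A perfect fourth down from C#4 is G#3.

G sharp 3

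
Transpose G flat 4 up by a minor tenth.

The tenth's letter: G up three letter names plus an octave → B.
Moving 15 semitones up from Gb4 (the size of a minor tenth) reaches Bbb5.

B double-flat 5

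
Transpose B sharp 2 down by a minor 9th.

A double-sharp 1

Counting two letter names plus an octave down from B lands on A.
Moving 13 semitones down from B#2 (the size of a minor ninth) reaches A##1.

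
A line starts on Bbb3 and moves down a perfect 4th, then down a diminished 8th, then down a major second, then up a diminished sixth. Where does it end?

A perfect fourth down from Bbb3 is Fb3.
Down a diminished octave from Fb3: F2 (11 semitones down).
A major second down from F2 is Eb2.
Eb2 up a diminished sixth → Cbb3 (7 semitones).

Cbb3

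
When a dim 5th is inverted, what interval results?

Inverted interval numbers add to nine, so a fifth pairs with a fourth (5 + 4 = 9).
The quality also flips — diminished becomes augmented — giving an augmented fourth.

A4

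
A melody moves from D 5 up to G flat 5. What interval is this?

D to G spans four letter names (D-E-F-G): a fourth.
D5 to Gb5 spans 4 semitones — one semitone narrower than the perfect fourth (5) — giving a diminished fourth.

diminished fourth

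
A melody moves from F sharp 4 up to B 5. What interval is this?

F to B spans four letter names (F-G-A-B), plus an octave: an eleventh.
Counting semitones, F#4→B5 is 17, which is the perfect eleventh.
(Equivalently, a compound perfect fourth: a perfect fourth plus an octave.)

perfect 11th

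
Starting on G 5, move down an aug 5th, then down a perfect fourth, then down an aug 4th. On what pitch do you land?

An augmented fifth down from G5 is Cb5.
Cb5 down a perfect fourth → Gb4 (5 semitones).
Gb4 down an augmented fourth → Dbb4 (6 semitones).

D double-flat 4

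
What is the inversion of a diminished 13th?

augmented third

First reduce the compound diminished thirteenth to its simple form, a diminished sixth.
The rule of nine gives the new number: 9 − 6 = 3, so a sixth becomes a third.
And diminished becomes augmented under inversion, so we get an augmented third.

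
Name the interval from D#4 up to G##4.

A4

D to G spans four letter names (D-E-F-G), so the interval is some kind of fourth.
A perfect fourth would be 5 semitones; D#4 to G##4 is 6, one semitone wider, so the interval is augmented.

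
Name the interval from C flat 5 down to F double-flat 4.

Descending from Cb5 to Fbb4 is the same interval as ascending Fbb4 to Cb5.
F to C spans five letter names (F-G-A-B-C) — that makes it a fifth of some quality.
The perfect fifth is 7 semitones; here we have 8, one semitone wider: augmented.

augmented fifth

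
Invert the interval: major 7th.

minor second

Interval numbers invert to sum to nine: 7 + 2 = 9, so a seventh inverts to a second.
The quality also flips — major becomes minor — giving a minor second.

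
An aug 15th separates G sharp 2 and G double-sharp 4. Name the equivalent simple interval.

A8

Subtracting seven from the interval number removes an octave: 15 − 7 = 8.
So an augmented fifteenth is an octave plus an augmented octave. The quality is unchanged.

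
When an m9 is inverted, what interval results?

First reduce the compound minor ninth to its simple form, a minor second.
Inverted interval numbers add to nine, so a second pairs with a seventh (2 + 7 = 9).
Quality inverts too: minor becomes major. That makes the inversion a major seventh.

major 7th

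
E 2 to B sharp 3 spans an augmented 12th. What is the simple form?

Take out an octave (7 from the number): 12 − 7 = 5.
Quality carries through unchanged, so the simple form is an augmented fifth.

A5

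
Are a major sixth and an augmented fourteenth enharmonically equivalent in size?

9 semitones (major sixth) vs 24 semitones (augmented fourteenth): not equal.

No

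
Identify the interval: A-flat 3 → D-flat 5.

A to D spans four letter names (A-B-C-D), plus an octave — that makes it an eleventh of some quality.
Counting semitones, Ab3→Db5 is 17, which is the perfect eleventh.
(Equivalently, a compound perfect fourth: a perfect fourth plus an octave.)

perfect eleventh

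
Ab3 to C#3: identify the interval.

Descending from Ab3 to C#3 is the same interval as ascending C#3 to Ab3.
C to A spans six letter names (C-D-E-F-G-A): a sixth.
A major sixth would be 9 semitones; C#3 to Ab3 is 7, two semitones narrower, so the interval is diminished.

diminished sixth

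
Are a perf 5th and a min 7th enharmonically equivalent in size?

7 semitones (perfect fifth) vs 10 semitones (minor seventh): not equal.

No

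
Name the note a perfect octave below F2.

F1

An octave keeps the letter name F, an octave down from F.
Moving 12 semitones down from F2 (the size of a perfect octave) reaches F1.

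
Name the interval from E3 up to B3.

perfect 5th

E to B spans five letter names (E-F-G-A-B) — that makes it a fifth of some quality.
Counting semitones, E3→B3 is 7, which is the perfect fifth.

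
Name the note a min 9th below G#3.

F##2

Counting two letter names plus an octave down from G lands on F.
A minor ninth is 13 semitones; 13 semitones down from G#3 gives F##2.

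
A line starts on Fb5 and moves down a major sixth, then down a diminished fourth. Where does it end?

Fb5 down a major sixth → Abb4 (9 semitones).
A diminished fourth down from Abb4 is Eb4.

Eb4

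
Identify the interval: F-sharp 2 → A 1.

Descending from F#2 to A1 is the same interval as ascending A1 to F#2.
A to F spans six letter names (A-B-C-D-E-F): a sixth.
A1 to F#2 is 9 semitones, matching the major sixth exactly, so the quality is major.

M6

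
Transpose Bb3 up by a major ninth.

C5

Two letters up from B (plus an octave) reaches C.
Moving 14 semitones up from Bb3 (the size of a major ninth) reaches C5.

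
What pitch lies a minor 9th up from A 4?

The ninth's letter: A up two letter names plus an octave → B.
A minor ninth is 13 semitones; 13 semitones up from A4 gives Bb5.

B flat 5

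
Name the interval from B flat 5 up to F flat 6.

B to F spans five letter names (B-C-D-E-F): a fifth.
The perfect fifth is 7 semitones; here we have 6, one semitone narrower: diminished.

d5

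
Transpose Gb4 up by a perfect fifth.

Counting five letter names up from G lands on D.
A perfect fifth is 7 semitones; 7 semitones up from Gb4 gives Db5.

Db5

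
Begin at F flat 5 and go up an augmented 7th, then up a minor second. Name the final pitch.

F 6

An augmented seventh up from Fb5 is E6.
E6 up a minor second → F6 (1 semitone).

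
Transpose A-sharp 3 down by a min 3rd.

F-double-sharp 3

The third takes the letter from A down to F.
A minor third is 3 semitones; 3 semitones down from A#3 gives F##3.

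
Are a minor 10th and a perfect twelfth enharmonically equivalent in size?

15 semitones (minor tenth) vs 19 semitones (perfect twelfth): not equal.

No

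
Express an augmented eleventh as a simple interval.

augmented fourth

Each octave removed subtracts seven from the number: 11 − 7 = 4.
So an augmented eleventh is an octave plus an augmented fourth. The quality is unchanged.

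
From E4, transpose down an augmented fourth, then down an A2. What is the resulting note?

E4 down an augmented fourth → Bb3 (6 semitones).
Down an augmented second from Bb3: Abb3 (3 semitones down).

Abb3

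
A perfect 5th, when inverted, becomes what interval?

The rule of nine gives the new number: 9 − 5 = 4, so a fifth becomes a fourth.
Quality inverts too: perfect stays perfect. That makes the inversion a perfect fourth.

perfect 4th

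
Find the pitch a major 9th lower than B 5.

The ninth's letter: B down two letter names plus an octave → A.
A major ninth spans 14 semitones, so from B5 the target pitch is A4.

A 4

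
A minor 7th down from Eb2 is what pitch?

The seventh takes the letter from E down to F.
Moving 10 semitones down from Eb2 (the size of a minor seventh) reaches F1.

F1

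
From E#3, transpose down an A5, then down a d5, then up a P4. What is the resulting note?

An augmented fifth down from E#3 is A2.
A2 down a diminished fifth → D#2 (6 semitones).
D#2 up a perfect fourth → G#2 (5 semitones).

G#2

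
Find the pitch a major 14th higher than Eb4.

Seven letters up from E (plus an octave) reaches D.
A major fourteenth is 23 semitones; 23 semitones up from Eb4 gives D6.

D6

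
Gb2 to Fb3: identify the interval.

minor 7th

G to F spans seven letter names (G-A-B-C-D-E-F) — that makes it a seventh of some quality.
A major seventh would be 11 semitones, but Gb2 to Fb3 is 10 — one semitone narrower, making it a minor seventh.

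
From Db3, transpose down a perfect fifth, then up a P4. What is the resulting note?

A perfect fifth down from Db3 is Gb2.
Gb2 up a perfect fourth → Cb3 (5 semitones).

Cb3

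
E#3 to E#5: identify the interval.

perfect 15th

E to E is the same letter name, plus 2 octaves — that makes it a fifteenth of some quality.
E#3 to E#5 is 24 semitones, matching the perfect fifteenth exactly, so the quality is perfect.
(Equivalently, a compound perfect octave: a perfect octave plus an octave.)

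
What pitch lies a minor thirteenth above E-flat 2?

Counting six letter names plus an octave up from E lands on C.
A minor thirteenth is 20 semitones; 20 semitones up from Eb2 gives Cb4.

C-flat 4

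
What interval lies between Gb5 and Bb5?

M3

G to B spans three letter names (G-A-B): a third.
The major third spans 4 semitones, and Gb5 to Bb5 is exactly 4 semitones — so this is a major third.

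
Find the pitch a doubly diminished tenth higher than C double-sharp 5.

Three letters up from C (plus an octave) reaches E.
A doubly diminished tenth is 13 semitones; 13 semitones up from C##5 gives Eb6.

E flat 6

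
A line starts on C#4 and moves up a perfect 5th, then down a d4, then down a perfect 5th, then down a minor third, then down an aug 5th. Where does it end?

A#2

Up a perfect fifth from C#4: G#4 (7 semitones up).
A diminished fourth down from G#4 is D##4.
D##4 down a perfect fifth → G##3 (7 semitones).
A minor third down from G##3 is E##3.
E##3 down an augmented fifth → A#2 (8 semitones).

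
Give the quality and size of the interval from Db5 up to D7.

A15

D to D is the same letter name, plus 2 octaves, so the interval is some kind of fifteenth.
Db5 to D7 spans 25 semitones — one semitone wider than the perfect fifteenth (24) — giving an augmented fifteenth.
(Equivalently, a compound augmented octave: an augmented octave plus an octave.)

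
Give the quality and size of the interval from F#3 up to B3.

perfect 4th

F to B spans four letter names (F-G-A-B), so the interval is some kind of fourth.
F#3 to B3 is 5 semitones, matching the perfect fourth exactly, so the quality is perfect.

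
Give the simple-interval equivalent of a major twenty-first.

Take out 2 octaves (14 from the number): 21 − 14 = 7.
Quality carries through unchanged, so the simple form is a major seventh.

major 7th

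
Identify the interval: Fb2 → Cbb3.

diminished fifth

F to C spans five letter names (F-G-A-B-C) — that makes it a fifth of some quality.
A perfect fifth would be 7 semitones; Fb2 to Cbb3 is 6, one semitone narrower, so the interval is diminished.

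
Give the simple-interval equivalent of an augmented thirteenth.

Each octave removed subtracts seven from the number: 13 − 7 = 6.
So an augmented thirteenth is an octave plus an augmented sixth. The quality is unchanged.

A6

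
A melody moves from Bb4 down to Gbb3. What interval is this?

augmented 10th

Descending from Bb4 to Gbb3 is the same interval as ascending Gbb3 to Bb4.
G to B spans three letter names (G-A-B), plus an octave — that makes it a tenth of some quality.
A major tenth would be 16 semitones; Gbb3 to Bb4 is 17, one semitone wider, so the interval is augmented.
(Equivalently, a compound augmented third: an augmented third plus an octave.)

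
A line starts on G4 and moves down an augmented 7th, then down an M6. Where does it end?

G4 down an augmented seventh → Abb3 (12 semitones).
A major sixth down from Abb3 is Cbb3.

Cbb3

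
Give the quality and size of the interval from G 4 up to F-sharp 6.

G to F spans seven letter names (G-A-B-C-D-E-F), plus an octave, so the interval is some kind of fourteenth.
The major fourteenth spans 23 semitones, and G4 to F#6 is exactly 23 semitones — so this is a major fourteenth.
(Equivalently, a compound major seventh: a major seventh plus an octave.)

major 14th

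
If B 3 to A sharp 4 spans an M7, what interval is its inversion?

The rule of nine gives the new number: 9 − 7 = 2, so a seventh becomes a second.
Quality inverts too: major becomes minor. That makes the inversion a minor second.

minor 2nd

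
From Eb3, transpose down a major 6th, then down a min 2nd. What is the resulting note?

Down a major sixth from Eb3: Gb2 (9 semitones down).
Gb2 down a minor second → F2 (1 semitone).

F2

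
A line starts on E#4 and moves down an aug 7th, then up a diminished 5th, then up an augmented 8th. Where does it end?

C5

Down an augmented seventh from E#4: F3 (12 semitones down).
Up a diminished fifth from F3: Cb4 (6 semitones up).
Cb4 up an augmented octave → C5 (13 semitones).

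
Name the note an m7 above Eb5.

Db6

Counting seven letter names up from E lands on D.
A minor seventh spans 10 semitones, so from Eb5 the target pitch is Db6.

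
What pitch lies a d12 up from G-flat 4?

The twelfth's letter: G up five letter names plus an octave → D.
A diminished twelfth spans 18 semitones, so from Gb4 the target pitch is Dbb6.

D-double-flat 6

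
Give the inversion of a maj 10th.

First reduce the compound major tenth to its simple form, a major third.
The rule of nine gives the new number: 9 − 3 = 6, so a third becomes a sixth.
The quality also flips — major becomes minor — giving a minor sixth.

minor 6th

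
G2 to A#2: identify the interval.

augmented second

G to A spans two letter names (G-A) — that makes it a second of some quality.
G2 to A#2 spans 3 semitones — one semitone wider than the major second (2) — giving an augmented second.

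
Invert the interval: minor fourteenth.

major second

First reduce the compound minor fourteenth to its simple form, a minor seventh.
Interval numbers invert to sum to nine: 7 + 2 = 9, so a seventh inverts to a second.
And minor becomes major under inversion, so we get a major second.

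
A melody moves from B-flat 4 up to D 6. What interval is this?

B to D spans three letter names (B-C-D), plus an octave: a tenth.
Counting semitones, Bb4→D6 is 16, which is the major tenth.
(Equivalently, a compound major third: a major third plus an octave.)

major tenth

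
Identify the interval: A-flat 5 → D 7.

A to D spans four letter names (A-B-C-D), plus an octave — that makes it an eleventh of some quality.
The perfect eleventh is 17 semitones; here we have 18, one semitone wider: augmented.
(Equivalently, a compound augmented fourth: an augmented fourth plus an octave.)

A11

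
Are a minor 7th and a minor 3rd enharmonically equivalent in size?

No

A minor seventh spans 10 semitones; a minor third spans 3 semitones. They differ by 7.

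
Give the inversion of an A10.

diminished 6th

First reduce the compound augmented tenth to its simple form, an augmented third.
The rule of nine gives the new number: 9 − 3 = 6, so a third becomes a sixth.
The quality also flips — augmented becomes diminished — giving a diminished sixth.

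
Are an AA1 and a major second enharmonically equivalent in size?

Yes

A doubly augmented unison = 2 semitones = a major second; enharmonically equal.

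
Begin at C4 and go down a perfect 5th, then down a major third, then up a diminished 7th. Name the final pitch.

Cbb4

A perfect fifth down from C4 is F3.
A major third down from F3 is Db3.
Db3 up a diminished seventh → Cbb4 (9 semitones).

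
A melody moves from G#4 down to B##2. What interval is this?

Descending from G#4 to B##2 is the same interval as ascending B##2 to G#4.
B to G spans six letter names (B-C-D-E-F-G), plus an octave — that makes it a thirteenth of some quality.
The major thirteenth is 21 semitones; here we have 19, two semitones narrower: diminished.
(Equivalently, a compound diminished sixth: a diminished sixth plus an octave.)

diminished 13th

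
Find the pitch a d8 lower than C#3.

The letter stays C (same as the start), shifted an octave down.
A diminished octave is 11 semitones; 11 semitones down from C#3 gives C##2.

C##2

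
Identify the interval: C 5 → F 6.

C to F spans four letter names (C-D-E-F), plus an octave: an eleventh.
Counting semitones, C5→F6 is 17, which is the perfect eleventh.
(Equivalently, a compound perfect fourth: a perfect fourth plus an octave.)

perfect 11th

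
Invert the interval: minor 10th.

major sixth

First reduce the compound minor tenth to its simple form, a minor third.
The rule of nine gives the new number: 9 − 3 = 6, so a third becomes a sixth.
Quality inverts too: minor becomes major. That makes the inversion a major sixth.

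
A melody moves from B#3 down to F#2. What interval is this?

Descending from B#3 to F#2 is the same interval as ascending F#2 to B#3.
F to B spans four letter names (F-G-A-B), plus an octave — that makes it an eleventh of some quality.
A perfect eleventh would be 17 semitones; F#2 to B#3 is 18, one semitone wider, so the interval is augmented.
(Equivalently, a compound augmented fourth: an augmented fourth plus an octave.)

A11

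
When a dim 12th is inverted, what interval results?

First reduce the compound diminished twelfth to its simple form, a diminished fifth.
The rule of nine gives the new number: 9 − 5 = 4, so a fifth becomes a fourth.
The quality also flips — diminished becomes augmented — giving an augmented fourth.

A4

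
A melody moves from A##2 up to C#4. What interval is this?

A to C spans three letter names (A-B-C), plus an octave, so the interval is some kind of tenth.
A major tenth would be 16 semitones; A##2 to C#4 is 14, two semitones narrower, so the interval is diminished.
(Equivalently, a compound diminished third: a diminished third plus an octave.)

diminished tenth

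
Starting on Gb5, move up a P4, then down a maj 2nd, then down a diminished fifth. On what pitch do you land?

Up a perfect fourth from Gb5: Cb6 (5 semitones up).
A major second down from Cb6 is Bbb5.
Bbb5 down a diminished fifth → Eb5 (6 semitones).

Eb5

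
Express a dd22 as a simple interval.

Subtracting seven from the interval number removes an octave: 22 − 14 = 8.
So a doubly diminished twenty-second is 2 octaves plus a doubly diminished octave. The quality is unchanged.

doubly diminished octave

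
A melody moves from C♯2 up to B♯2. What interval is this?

C to B spans seven letter names (C-D-E-F-G-A-B) — that makes it a seventh of some quality.
The major seventh spans 11 semitones, and C#2 to B#2 is exactly 11 semitones — so this is a major seventh.

M7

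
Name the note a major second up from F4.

The second takes the letter from F up to G.
Moving 2 semitones up from F4 (the size of a major second) reaches G4.

G4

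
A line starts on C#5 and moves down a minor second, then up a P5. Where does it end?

A minor second down from C#5 is B#4.
A perfect fifth up from B#4 is F##5.

F##5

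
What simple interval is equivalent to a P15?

Take out an octave (7 from the number): 15 − 7 = 8.
That makes a perfect fifteenth a compound perfect octave — an octave plus a perfect octave.

P8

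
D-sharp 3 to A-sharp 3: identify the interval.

D to A spans five letter names (D-E-F-G-A), so the interval is some kind of fifth.
Counting semitones, D#3→A#3 is 7, which is the perfect fifth.

perfect 5th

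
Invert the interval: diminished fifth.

The rule of nine gives the new number: 9 − 5 = 4, so a fifth becomes a fourth.
Quality inverts too: diminished becomes augmented. That makes the inversion an augmented fourth.

augmented 4th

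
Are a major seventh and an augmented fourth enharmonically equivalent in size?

11 semitones (major seventh) vs 6 semitones (augmented fourth): not equal.

No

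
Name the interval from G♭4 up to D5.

G to D spans five letter names (G-A-B-C-D) — that makes it a fifth of some quality.
The perfect fifth is 7 semitones; here we have 8, one semitone wider: augmented.

augmented fifth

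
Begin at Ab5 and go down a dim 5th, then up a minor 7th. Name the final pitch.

Ab5 down a diminished fifth → D5 (6 semitones).
A minor seventh up from D5 is C6.

C6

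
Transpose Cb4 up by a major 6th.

Counting six letter names up from C lands on A.
A major sixth is 9 semitones; 9 semitones up from Cb4 gives Ab4.

Ab4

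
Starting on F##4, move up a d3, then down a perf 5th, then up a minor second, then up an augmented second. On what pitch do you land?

F#4

A diminished third up from F##4 is A4.
A4 down a perfect fifth → D4 (7 semitones).
A minor second up from D4 is Eb4.
Eb4 up an augmented second → F#4 (3 semitones).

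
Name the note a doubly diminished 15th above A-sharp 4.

A-flat 6

The letter stays A (same as the start), shifted two octaves up.
Moving 22 semitones up from A#4 (the size of a doubly diminished fifteenth) reaches Ab6.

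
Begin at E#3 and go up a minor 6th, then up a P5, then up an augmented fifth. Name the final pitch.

D##5

E#3 up a minor sixth → C#4 (8 semitones).
Up a perfect fifth from C#4: G#4 (7 semitones up).
An augmented fifth up from G#4 is D##5.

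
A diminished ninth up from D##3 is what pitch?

E4

The ninth's letter: D up two letter names plus an octave → E.
Moving 12 semitones up from D##3 (the size of a diminished ninth) reaches E4.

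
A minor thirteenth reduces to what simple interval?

Each octave removed subtracts seven from the number: 13 − 7 = 6.
Quality carries through unchanged, so the simple form is a minor sixth.

minor 6th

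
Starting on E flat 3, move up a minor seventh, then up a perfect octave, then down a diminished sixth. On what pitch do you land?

F sharp 4

Up a minor seventh from Eb3: Db4 (10 semitones up).
A perfect octave up from Db4 is Db5.
A diminished sixth down from Db5 is F#4.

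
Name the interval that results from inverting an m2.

major seventh

The rule of nine gives the new number: 9 − 2 = 7, so a second becomes a seventh.
The quality also flips — minor becomes major — giving a major seventh.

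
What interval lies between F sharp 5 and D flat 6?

diminished 6th

F to D spans six letter names (F-G-A-B-C-D) — that makes it a sixth of some quality.
F#5 to Db6 spans 7 semitones — two semitones narrower than the major sixth (9) — giving a diminished sixth.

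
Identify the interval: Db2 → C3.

D to C spans seven letter names (D-E-F-G-A-B-C) — that makes it a seventh of some quality.
The major seventh spans 11 semitones, and Db2 to C3 is exactly 11 semitones — so this is a major seventh.

M7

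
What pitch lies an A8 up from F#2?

An octave keeps the letter name F, an octave up from F.
An augmented octave is 13 semitones; 13 semitones up from F#2 gives F##3.

F##3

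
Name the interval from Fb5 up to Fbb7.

F to F is the same letter name, plus 2 octaves — that makes it a fifteenth of some quality.
Fb5 to Fbb7 spans 23 semitones — one semitone narrower than the perfect fifteenth (24) — giving a diminished fifteenth.
(Equivalently, a compound diminished octave: a diminished octave plus an octave.)

diminished fifteenth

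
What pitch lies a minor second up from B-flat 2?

C-flat 3

The second takes the letter from B up to C.
Moving 1 semitone up from Bb2 (the size of a minor second) reaches Cb3.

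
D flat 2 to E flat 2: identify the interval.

M2

D to E spans two letter names (D-E), so the interval is some kind of second.
Counting semitones, Db2→Eb2 is 2, which is the major second.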